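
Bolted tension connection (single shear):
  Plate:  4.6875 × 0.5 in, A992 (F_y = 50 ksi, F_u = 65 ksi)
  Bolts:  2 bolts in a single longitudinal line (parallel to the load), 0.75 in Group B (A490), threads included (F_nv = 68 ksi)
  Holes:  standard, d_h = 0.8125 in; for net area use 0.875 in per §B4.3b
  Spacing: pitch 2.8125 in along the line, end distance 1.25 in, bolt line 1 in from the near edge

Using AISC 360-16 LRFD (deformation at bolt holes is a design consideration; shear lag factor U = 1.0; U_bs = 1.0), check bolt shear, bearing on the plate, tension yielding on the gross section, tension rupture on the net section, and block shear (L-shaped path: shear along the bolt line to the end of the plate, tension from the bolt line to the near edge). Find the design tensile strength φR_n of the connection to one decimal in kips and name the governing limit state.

45.1 kips (bolt shear governs)

Bolt shear: A_b = π(0.75)²/4 = 0.44179 in². φR_n = 0.75 × 68 × 0.44179 × 2 × 1 = 45.1 kips.
Bearing (0.5 in plate, F_u = 65 ksi): end bolts L_c = 1.25 − 0.8125/2 = 0.84375, R_n = min(1.2×0.84375×0.5×65, 2.4×0.75×0.5×65) = 32.906 kips/bolt; interior L_c = 2.8125 − 0.8125 = 2, R_n = 58.5 kips/bolt. φR_n = 0.75 × (1×32.906 + 1×58.5) = 68.6 kips.
Tension yield (gross): A_g = 4.6875×0.5 = 2.3438 in². φR_n = 0.90 × 50 × 2.3438 = 105.5 kips.
Tension rupture (net): A_n = (4.6875 − 1×0.875)×0.5 = 1.9063 in² (U = 1.0, A_e = A_n). φR_n = 0.75 × 65 × 1.9063 = 92.9 kips.
Block shear: shear path 1×[1.25+1×2.8125] = 1×4.0625 in, A_gv = 2.0313, A_nv = 1×(4.0625 − 1.5×0.875)×0.5 = 1.375 in²; tension to near edge: (1 − 0.5×0.875)×0.5 = 0.28125 in². R_n = min(0.6×65×1.375, 0.6×50×2.0313) + 1.0×65×0.28125 = min(53.625, 60.939) + 18.281 = 71.906 kips. φR_n = 0.75 × 71.906 = 53.9 kips.
Governing: min(45.1, 68.6, 105.5, 92.9, 53.9) = 45.1 kips → bolt shear.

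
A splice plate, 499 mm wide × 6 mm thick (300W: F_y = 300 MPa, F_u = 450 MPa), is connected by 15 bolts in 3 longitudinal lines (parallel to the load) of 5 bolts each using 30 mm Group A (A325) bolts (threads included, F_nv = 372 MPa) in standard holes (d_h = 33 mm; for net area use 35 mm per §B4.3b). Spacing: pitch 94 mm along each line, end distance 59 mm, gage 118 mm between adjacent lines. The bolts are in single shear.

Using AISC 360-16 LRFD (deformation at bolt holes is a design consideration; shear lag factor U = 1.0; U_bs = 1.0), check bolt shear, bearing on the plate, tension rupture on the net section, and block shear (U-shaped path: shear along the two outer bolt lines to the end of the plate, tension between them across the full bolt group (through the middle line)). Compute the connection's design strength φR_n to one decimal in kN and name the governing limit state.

Bolt shear: A_b = π(30)²/4 = 706.86 mm². φR_n = 0.75 × 372 × 706.86 × 15 × 1 = 2958.2 kN.
Bearing (6 mm plate, F_u = 450 MPa): end bolts L_c = 59 − 33/2 = 42.5, R_n = min(1.2×42.5×6×450, 2.4×30×6×450) = 137.7 kN/bolt; interior L_c = 94 − 33 = 61, R_n = 194.4 kN/bolt. φR_n = 0.75 × (3×137.7 + 12×194.4) = 2059.4 kN.
Tension rupture (net): A_n = (499 − 3×35)×6 = 2364 mm² (U = 1.0, A_e = A_n). φR_n = 0.75 × 450 × 2364 = 797.9 kN.
Block shear: shear path 2×[59+4×94] = 2×435 mm, A_gv = 5220, A_nv = 2×(435 − 4.5×35)×6 = 3330 mm²; tension across gage: (236 − 2×35)×6 = 996 mm². R_n = min(0.6×450×3330, 0.6×300×5220) + 1.0×450×996 = min(899.1, 939.6) + 448.2 = 1347.3 kN. φR_n = 0.75 × 1347.3 = 1010.5 kN.
Governing: min(2958.2, 2059.4, 797.9, 1010.5) = 797.9 kN → net-section rupture.

797.9 kN (net-section rupture governs)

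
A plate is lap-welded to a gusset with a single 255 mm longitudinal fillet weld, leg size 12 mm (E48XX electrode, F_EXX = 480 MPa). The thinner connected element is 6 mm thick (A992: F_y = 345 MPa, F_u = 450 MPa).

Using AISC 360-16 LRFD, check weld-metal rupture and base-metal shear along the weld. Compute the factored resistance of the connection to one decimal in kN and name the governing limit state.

309.8 kN (base-metal shear governs)

Weld metal: throat = 0.707×12 = 8.484 mm, L = 255 mm. φR_n = 0.75 × 0.6 × 480 × 8.484 × 255 = 467.3 kN.
Base metal shear (6 mm plate): yield φR_n = 1.0×0.6×345×6×255 = 316.7 kN; rupture φR_n = 0.75×0.6×450×6×255 = 309.8 kN; take 309.8 kN (rupture).
Governing: min(467.3, 309.8) = 309.8 kN → base-metal shear.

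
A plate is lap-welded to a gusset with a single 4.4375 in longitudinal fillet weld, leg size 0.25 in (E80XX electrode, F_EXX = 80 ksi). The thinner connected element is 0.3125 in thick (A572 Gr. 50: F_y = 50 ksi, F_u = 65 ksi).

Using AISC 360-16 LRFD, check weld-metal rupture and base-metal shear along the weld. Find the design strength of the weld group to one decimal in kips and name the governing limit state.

28.2 kips (weld metal governs)

Weld metal: throat = 0.707×0.25 = 0.17675 in, L = 4.4375 in. φR_n = 0.75 × 0.6 × 80 × 0.17675 × 4.4375 = 28.2 kips.
Base metal shear (0.3125 in plate): yield φR_n = 1.0×0.6×50×0.3125×4.4375 = 41.6 kips; rupture φR_n = 0.75×0.6×65×0.3125×4.4375 = 40.6 kips; take 40.6 kips (rupture).
Governing: min(28.2, 40.6) = 28.2 kips → weld metal.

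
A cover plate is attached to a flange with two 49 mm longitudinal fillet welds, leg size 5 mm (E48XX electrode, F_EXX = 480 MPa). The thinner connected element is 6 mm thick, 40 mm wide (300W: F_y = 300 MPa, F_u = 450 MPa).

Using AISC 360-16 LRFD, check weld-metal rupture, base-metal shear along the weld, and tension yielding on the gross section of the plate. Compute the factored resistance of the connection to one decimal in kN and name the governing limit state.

64.8 kN (gross-section yield governs)

Weld metal: throat = 0.707×5 = 3.535 mm, L = 2×49 = 98 mm. φR_n = 0.75 × 0.6 × 480 × 3.535 × 98 = 74.8 kN.
Base metal shear (6 mm plate): yield φR_n = 1.0×0.6×300×6×98 = 105.8 kN; rupture φR_n = 0.75×0.6×450×6×98 = 119.1 kN; take 105.8 kN (yield).
Tension yield (gross): A_g = 40×6 = 240 mm². φR_n = 0.90 × 300 × 240 = 64.8 kN.
Governing: min(74.8, 105.8, 64.8) = 64.8 kN → gross-section yield.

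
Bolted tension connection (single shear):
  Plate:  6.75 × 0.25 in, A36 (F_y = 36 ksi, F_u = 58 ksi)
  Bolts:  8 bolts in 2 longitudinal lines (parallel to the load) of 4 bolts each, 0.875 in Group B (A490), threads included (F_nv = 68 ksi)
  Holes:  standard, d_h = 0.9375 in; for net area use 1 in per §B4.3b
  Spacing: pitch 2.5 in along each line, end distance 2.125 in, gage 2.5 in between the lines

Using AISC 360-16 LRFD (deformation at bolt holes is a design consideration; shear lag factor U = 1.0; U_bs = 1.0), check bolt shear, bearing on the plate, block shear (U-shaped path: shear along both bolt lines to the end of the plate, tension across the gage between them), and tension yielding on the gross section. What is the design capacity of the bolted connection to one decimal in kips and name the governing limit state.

54.7 kips (gross-section yield governs)

Bolt shear: A_b = π(0.875)²/4 = 0.60132 in². φR_n = 0.75 × 68 × 0.60132 × 8 × 1 = 245.3 kips.
Bearing (0.25 in plate, F_u = 58 ksi): end bolts L_c = 2.125 − 0.9375/2 = 1.65625, R_n = min(1.2×1.65625×0.25×58, 2.4×0.875×0.25×58) = 28.819 kips/bolt; interior L_c = 2.5 − 0.9375 = 1.5625, R_n = 27.188 kips/bolt. φR_n = 0.75 × (2×28.819 + 6×27.188) = 165.6 kips.
Block shear: shear path 2×[2.125+3×2.5] = 2×9.625 in, A_gv = 4.8125, A_nv = 2×(9.625 − 3.5×1)×0.25 = 3.0625 in²; tension across gage: (2.5 − 1×1)×0.25 = 0.375 in². R_n = min(0.6×58×3.0625, 0.6×36×4.8125) + 1.0×58×0.375 = min(106.58, 103.95) + 21.75 = 125.7 kips. φR_n = 0.75 × 125.7 = 94.3 kips.
Tension yield (gross): A_g = 6.75×0.25 = 1.6875 in². φR_n = 0.90 × 36 × 1.6875 = 54.7 kips.
Governing: min(245.3, 165.6, 94.3, 54.7) = 54.7 kips → gross-section yield.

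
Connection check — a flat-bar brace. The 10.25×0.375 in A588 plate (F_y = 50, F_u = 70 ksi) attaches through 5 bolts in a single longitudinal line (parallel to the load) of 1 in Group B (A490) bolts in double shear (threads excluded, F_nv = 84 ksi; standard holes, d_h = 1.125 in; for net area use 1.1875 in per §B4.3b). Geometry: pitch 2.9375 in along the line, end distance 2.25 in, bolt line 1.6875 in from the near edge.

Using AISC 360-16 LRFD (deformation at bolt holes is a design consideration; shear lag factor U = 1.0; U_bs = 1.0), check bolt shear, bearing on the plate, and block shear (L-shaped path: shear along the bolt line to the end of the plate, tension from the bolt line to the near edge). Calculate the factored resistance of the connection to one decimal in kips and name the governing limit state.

123.8 kips (block shear governs)

Bolt shear: A_b = π(1)²/4 = 0.7854 in². φR_n = 0.75 × 84 × 0.7854 × 5 × 2 = 494.8 kips.
Bearing (0.375 in plate, F_u = 70 ksi): end bolts L_c = 2.25 − 1.125/2 = 1.6875, R_n = min(1.2×1.6875×0.375×70, 2.4×1×0.375×70) = 53.156 kips/bolt; interior L_c = 2.9375 − 1.125 = 1.8125, R_n = 57.094 kips/bolt. φR_n = 0.75 × (1×53.156 + 4×57.094) = 211.1 kips.
Block shear: shear path 1×[2.25+4×2.9375] = 1×14 in, A_gv = 5.25, A_nv = 1×(14 − 4.5×1.1875)×0.375 = 3.2461 in²; tension to near edge: (1.6875 − 0.5×1.1875)×0.375 = 0.41016 in². R_n = min(0.6×70×3.2461, 0.6×50×5.25) + 1.0×70×0.41016 = min(136.34, 157.5) + 28.711 = 165.05 kips. φR_n = 0.75 × 165.05 = 123.8 kips.
Governing: min(494.8, 211.1, 123.8) = 123.8 kips → block shear.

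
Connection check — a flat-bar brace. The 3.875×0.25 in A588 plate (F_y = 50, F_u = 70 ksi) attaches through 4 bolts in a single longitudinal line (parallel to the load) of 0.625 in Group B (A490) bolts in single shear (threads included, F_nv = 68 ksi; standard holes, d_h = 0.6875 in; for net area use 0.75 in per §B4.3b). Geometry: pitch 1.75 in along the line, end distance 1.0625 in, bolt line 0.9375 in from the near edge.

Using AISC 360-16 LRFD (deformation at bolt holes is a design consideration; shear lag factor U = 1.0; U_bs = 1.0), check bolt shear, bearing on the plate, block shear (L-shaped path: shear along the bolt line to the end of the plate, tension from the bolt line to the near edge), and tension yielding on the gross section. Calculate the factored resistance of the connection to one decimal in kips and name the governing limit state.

36.4 kips (block shear governs)

Bolt shear: A_b = π(0.625)²/4 = 0.3068 in². φR_n = 0.75 × 68 × 0.3068 × 4 × 1 = 62.6 kips.
Bearing (0.25 in plate, F_u = 70 ksi): end bolts L_c = 1.0625 − 0.6875/2 = 0.71875, R_n = min(1.2×0.71875×0.25×70, 2.4×0.625×0.25×70) = 15.094 kips/bolt; interior L_c = 1.75 − 0.6875 = 1.0625, R_n = 22.313 kips/bolt. φR_n = 0.75 × (1×15.094 + 3×22.313) = 61.5 kips.
Block shear: shear path 1×[1.0625+3×1.75] = 1×6.3125 in, A_gv = 1.5781, A_nv = 1×(6.3125 − 3.5×0.75)×0.25 = 0.92188 in²; tension to near edge: (0.9375 − 0.5×0.75)×0.25 = 0.14063 in². R_n = min(0.6×70×0.92188, 0.6×50×1.5781) + 1.0×70×0.14063 = min(38.719, 47.343) + 9.8441 = 48.563 kips. φR_n = 0.75 × 48.563 = 36.4 kips.
Tension yield (gross): A_g = 3.875×0.25 = 0.96875 in². φR_n = 0.90 × 50 × 0.96875 = 43.6 kips.
Governing: min(62.6, 61.5, 36.4, 43.6) = 36.4 kips → block shear.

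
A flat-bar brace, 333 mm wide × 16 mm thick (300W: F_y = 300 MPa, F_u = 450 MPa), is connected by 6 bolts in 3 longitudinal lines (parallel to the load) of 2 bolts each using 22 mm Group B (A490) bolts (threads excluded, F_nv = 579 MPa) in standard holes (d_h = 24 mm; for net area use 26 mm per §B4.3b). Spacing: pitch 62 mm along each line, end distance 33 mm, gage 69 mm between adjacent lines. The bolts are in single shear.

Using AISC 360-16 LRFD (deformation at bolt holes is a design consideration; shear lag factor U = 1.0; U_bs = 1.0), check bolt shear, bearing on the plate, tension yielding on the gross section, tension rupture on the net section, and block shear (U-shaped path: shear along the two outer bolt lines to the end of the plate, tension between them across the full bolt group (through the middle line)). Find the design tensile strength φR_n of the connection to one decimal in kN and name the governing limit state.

827.3 kN (block shear governs)

Bolt shear: A_b = π(22)²/4 = 380.13 mm². φR_n = 0.75 × 579 × 380.13 × 6 × 1 = 990.4 kN.
Bearing (16 mm plate, F_u = 450 MPa): end bolts L_c = 33 − 24/2 = 21, R_n = min(1.2×21×16×450, 2.4×22×16×450) = 181.44 kN/bolt; interior L_c = 62 − 24 = 38, R_n = 328.32 kN/bolt. φR_n = 0.75 × (3×181.44 + 3×328.32) = 1147.0 kN.
Tension yield (gross): A_g = 333×16 = 5328 mm². φR_n = 0.90 × 300 × 5328 = 1438.6 kN.
Tension rupture (net): A_n = (333 − 3×26)×16 = 4080 mm² (U = 1.0, A_e = A_n). φR_n = 0.75 × 450 × 4080 = 1377.0 kN.
Block shear: shear path 2×[33+1×62] = 2×95 mm, A_gv = 3040, A_nv = 2×(95 − 1.5×26)×16 = 1792 mm²; tension across gage: (138 − 2×26)×16 = 1376 mm². R_n = min(0.6×450×1792, 0.6×300×3040) + 1.0×450×1376 = min(483.84, 547.2) + 619.2 = 1103 kN. φR_n = 0.75 × 1103 = 827.3 kN.
Governing: min(990.4, 1147.0, 1438.6, 1377.0, 827.3) = 827.3 kN → block shear.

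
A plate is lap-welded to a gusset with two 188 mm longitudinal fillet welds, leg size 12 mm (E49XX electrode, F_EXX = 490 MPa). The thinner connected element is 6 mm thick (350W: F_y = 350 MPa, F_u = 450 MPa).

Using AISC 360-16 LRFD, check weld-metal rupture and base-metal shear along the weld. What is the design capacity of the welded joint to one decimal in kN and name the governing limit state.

456.8 kN (base-metal shear governs)

Weld metal: throat = 0.707×12 = 8.484 mm, L = 2×188 = 376 mm. φR_n = 0.75 × 0.6 × 490 × 8.484 × 376 = 703.4 kN.
Base metal shear (6 mm plate): yield φR_n = 1.0×0.6×350×6×376 = 473.8 kN; rupture φR_n = 0.75×0.6×450×6×376 = 456.8 kN; take 456.8 kN (rupture).
Governing: min(703.4, 456.8) = 456.8 kN → base-metal shear.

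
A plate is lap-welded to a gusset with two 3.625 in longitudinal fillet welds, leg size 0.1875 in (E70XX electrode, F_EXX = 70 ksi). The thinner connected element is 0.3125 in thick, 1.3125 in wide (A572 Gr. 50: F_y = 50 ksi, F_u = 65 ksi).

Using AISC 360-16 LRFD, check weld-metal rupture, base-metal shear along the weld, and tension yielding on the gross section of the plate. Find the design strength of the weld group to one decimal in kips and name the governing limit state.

Weld metal: throat = 0.707×0.1875 = 0.13256 in, L = 2×3.625 = 7.25 in. φR_n = 0.75 × 0.6 × 70 × 0.13256 × 7.25 = 30.3 kips.
Base metal shear (0.3125 in plate): yield φR_n = 1.0×0.6×50×0.3125×7.25 = 68.0 kips; rupture φR_n = 0.75×0.6×65×0.3125×7.25 = 66.3 kips; take 66.3 kips (rupture).
Tension yield (gross): A_g = 1.3125×0.3125 = 0.41016 in². φR_n = 0.90 × 50 × 0.41016 = 18.5 kips.
Governing: min(30.3, 66.3, 18.5) = 18.5 kips → gross-section yield.

18.5 kips (gross-section yield governs)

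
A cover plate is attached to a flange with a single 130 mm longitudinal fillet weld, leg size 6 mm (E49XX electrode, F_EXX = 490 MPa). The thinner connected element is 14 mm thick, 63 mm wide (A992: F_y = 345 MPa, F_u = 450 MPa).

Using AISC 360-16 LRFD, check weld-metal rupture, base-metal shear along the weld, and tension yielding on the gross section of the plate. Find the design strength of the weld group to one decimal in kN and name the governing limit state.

Weld metal: throat = 0.707×6 = 4.242 mm, L = 130 mm. φR_n = 0.75 × 0.6 × 490 × 4.242 × 130 = 121.6 kN.
Base metal shear (14 mm plate): yield φR_n = 1.0×0.6×345×14×130 = 376.7 kN; rupture φR_n = 0.75×0.6×450×14×130 = 368.6 kN; take 368.6 kN (rupture).
Tension yield (gross): A_g = 63×14 = 882 mm². φR_n = 0.90 × 345 × 882 = 273.9 kN.
Governing: min(121.6, 368.6, 273.9) = 121.6 kN → weld metal.

121.6 kN (weld metal governs)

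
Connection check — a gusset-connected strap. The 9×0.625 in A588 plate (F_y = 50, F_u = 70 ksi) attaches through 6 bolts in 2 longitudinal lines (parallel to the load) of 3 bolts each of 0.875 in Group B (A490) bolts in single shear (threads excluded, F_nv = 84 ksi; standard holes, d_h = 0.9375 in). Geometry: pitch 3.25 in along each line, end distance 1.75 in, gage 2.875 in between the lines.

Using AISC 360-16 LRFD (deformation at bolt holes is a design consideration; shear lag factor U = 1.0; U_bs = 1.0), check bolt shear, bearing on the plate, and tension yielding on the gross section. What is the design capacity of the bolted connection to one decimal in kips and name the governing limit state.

Bolt shear: A_b = π(0.875)²/4 = 0.60132 in². φR_n = 0.75 × 84 × 0.60132 × 6 × 1 = 227.3 kips.
Bearing (0.625 in plate, F_u = 70 ksi): end bolts L_c = 1.75 − 0.9375/2 = 1.28125, R_n = min(1.2×1.28125×0.625×70, 2.4×0.875×0.625×70) = 67.266 kips/bolt; interior L_c = 3.25 − 0.9375 = 2.3125, R_n = 91.875 kips/bolt. φR_n = 0.75 × (2×67.266 + 4×91.875) = 376.5 kips.
Tension yield (gross): A_g = 9×0.625 = 5.625 in². φR_n = 0.90 × 50 × 5.625 = 253.1 kips.
Governing: min(227.3, 376.5, 253.1) = 227.3 kips → bolt shear.

227.3 kips (bolt shear governs)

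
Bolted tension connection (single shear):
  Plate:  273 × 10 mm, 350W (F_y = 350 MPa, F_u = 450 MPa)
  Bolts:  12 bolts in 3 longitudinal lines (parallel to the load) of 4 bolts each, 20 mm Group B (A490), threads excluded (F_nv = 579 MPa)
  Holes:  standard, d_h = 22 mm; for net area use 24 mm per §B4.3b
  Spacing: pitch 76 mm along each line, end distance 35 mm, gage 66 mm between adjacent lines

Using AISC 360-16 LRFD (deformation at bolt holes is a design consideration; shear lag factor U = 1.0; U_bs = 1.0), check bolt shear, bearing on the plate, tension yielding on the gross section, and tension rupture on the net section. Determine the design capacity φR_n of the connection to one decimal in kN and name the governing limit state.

678.4 kN (net-section rupture governs)

Bolt shear: A_b = π(20)²/4 = 314.16 mm². φR_n = 0.75 × 579 × 314.16 × 12 × 1 = 1637.1 kN.
Bearing (10 mm plate, F_u = 450 MPa): end bolts L_c = 35 − 22/2 = 24, R_n = min(1.2×24×10×450, 2.4×20×10×450) = 129.6 kN/bolt; interior L_c = 76 − 22 = 54, R_n = 216 kN/bolt. φR_n = 0.75 × (3×129.6 + 9×216) = 1749.6 kN.
Tension yield (gross): A_g = 273×10 = 2730 mm². φR_n = 0.90 × 350 × 2730 = 860.0 kN.
Tension rupture (net): A_n = (273 − 3×24)×10 = 2010 mm² (U = 1.0, A_e = A_n). φR_n = 0.75 × 450 × 2010 = 678.4 kN.
Governing: min(1637.1, 1749.6, 860.0, 678.4) = 678.4 kN → net-section rupture.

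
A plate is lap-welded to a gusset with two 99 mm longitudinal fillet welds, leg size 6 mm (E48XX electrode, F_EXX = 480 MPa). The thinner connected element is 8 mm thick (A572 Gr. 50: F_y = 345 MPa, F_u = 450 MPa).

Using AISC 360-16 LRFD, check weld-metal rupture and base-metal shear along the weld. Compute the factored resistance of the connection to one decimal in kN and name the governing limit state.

Weld metal: throat = 0.707×6 = 4.242 mm, L = 2×99 = 198 mm. φR_n = 0.75 × 0.6 × 480 × 4.242 × 198 = 181.4 kN.
Base metal shear (8 mm plate): yield φR_n = 1.0×0.6×345×8×198 = 327.9 kN; rupture φR_n = 0.75×0.6×450×8×198 = 320.8 kN; take 320.8 kN (rupture).
Governing: min(181.4, 320.8) = 181.4 kN → weld metal.

181.4 kN (weld metal governs)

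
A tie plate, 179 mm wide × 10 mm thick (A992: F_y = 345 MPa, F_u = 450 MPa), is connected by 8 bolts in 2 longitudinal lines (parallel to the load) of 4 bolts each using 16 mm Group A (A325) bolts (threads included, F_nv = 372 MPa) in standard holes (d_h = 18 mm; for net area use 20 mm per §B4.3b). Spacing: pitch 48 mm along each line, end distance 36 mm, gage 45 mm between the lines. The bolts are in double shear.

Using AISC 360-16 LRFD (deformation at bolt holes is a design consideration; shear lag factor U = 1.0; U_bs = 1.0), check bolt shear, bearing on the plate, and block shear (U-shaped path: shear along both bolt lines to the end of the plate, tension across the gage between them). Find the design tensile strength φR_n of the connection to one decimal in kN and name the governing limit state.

Bolt shear: A_b = π(16)²/4 = 201.06 mm². φR_n = 0.75 × 372 × 201.06 × 8 × 2 = 897.5 kN.
Bearing (10 mm plate, F_u = 450 MPa): end bolts L_c = 36 − 18/2 = 27, R_n = min(1.2×27×10×450, 2.4×16×10×450) = 145.8 kN/bolt; interior L_c = 48 − 18 = 30, R_n = 162 kN/bolt. φR_n = 0.75 × (2×145.8 + 6×162) = 947.7 kN.
Block shear: shear path 2×[36+3×48] = 2×180 mm, A_gv = 3600, A_nv = 2×(180 − 3.5×20)×10 = 2200 mm²; tension across gage: (45 − 1×20)×10 = 250 mm². R_n = min(0.6×450×2200, 0.6×345×3600) + 1.0×450×250 = min(594, 745.2) + 112.5 = 706.5 kN. φR_n = 0.75 × 706.5 = 529.9 kN.
Governing: min(897.5, 947.7, 529.9) = 529.9 kN → block shear.

529.9 kN (block shear governs)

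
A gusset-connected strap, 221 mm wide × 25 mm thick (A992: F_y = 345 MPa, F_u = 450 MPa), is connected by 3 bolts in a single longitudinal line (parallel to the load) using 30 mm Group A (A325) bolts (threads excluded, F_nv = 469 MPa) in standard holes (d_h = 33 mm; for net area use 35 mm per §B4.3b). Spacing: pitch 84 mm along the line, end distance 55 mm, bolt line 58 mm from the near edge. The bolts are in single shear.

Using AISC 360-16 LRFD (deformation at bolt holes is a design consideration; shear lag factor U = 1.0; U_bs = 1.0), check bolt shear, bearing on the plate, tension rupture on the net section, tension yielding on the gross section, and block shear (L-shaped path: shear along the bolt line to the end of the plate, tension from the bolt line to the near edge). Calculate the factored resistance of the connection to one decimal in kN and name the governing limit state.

Bolt shear: A_b = π(30)²/4 = 706.86 mm². φR_n = 0.75 × 469 × 706.86 × 3 × 1 = 745.9 kN.
Bearing (25 mm plate, F_u = 450 MPa): end bolts L_c = 55 − 33/2 = 38.5, R_n = min(1.2×38.5×25×450, 2.4×30×25×450) = 519.75 kN/bolt; interior L_c = 84 − 33 = 51, R_n = 688.5 kN/bolt. φR_n = 0.75 × (1×519.75 + 2×688.5) = 1422.6 kN.
Tension rupture (net): A_n = (221 − 1×35)×25 = 4650 mm² (U = 1.0, A_e = A_n). φR_n = 0.75 × 450 × 4650 = 1569.4 kN.
Tension yield (gross): A_g = 221×25 = 5525 mm². φR_n = 0.90 × 345 × 5525 = 1715.5 kN.
Block shear: shear path 1×[55+2×84] = 1×223 mm, A_gv = 5575, A_nv = 1×(223 − 2.5×35)×25 = 3387.5 mm²; tension to near edge: (58 − 0.5×35)×25 = 1012.5 mm². R_n = min(0.6×450×3387.5, 0.6×345×5575) + 1.0×450×1012.5 = min(914.63, 1154) + 455.63 = 1370.3 kN. φR_n = 0.75 × 1370.3 = 1027.7 kN.
Governing: min(745.9, 1422.6, 1569.4, 1715.5, 1027.7) = 745.9 kN → bolt shear.

745.9 kN (bolt shear governs)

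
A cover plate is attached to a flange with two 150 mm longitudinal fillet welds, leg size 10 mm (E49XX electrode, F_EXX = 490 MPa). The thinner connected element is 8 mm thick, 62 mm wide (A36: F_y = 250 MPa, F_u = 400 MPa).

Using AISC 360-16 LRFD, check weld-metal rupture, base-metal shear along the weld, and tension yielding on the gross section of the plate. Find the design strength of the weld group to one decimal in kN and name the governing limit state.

Weld metal: throat = 0.707×10 = 7.07 mm, L = 2×150 = 300 mm. φR_n = 0.75 × 0.6 × 490 × 7.07 × 300 = 467.7 kN.
Base metal shear (8 mm plate): yield φR_n = 1.0×0.6×250×8×300 = 360.0 kN; rupture φR_n = 0.75×0.6×400×8×300 = 432.0 kN; take 360.0 kN (yield).
Tension yield (gross): A_g = 62×8 = 496 mm². φR_n = 0.90 × 250 × 496 = 111.6 kN.
Governing: min(467.7, 360.0, 111.6) = 111.6 kN → gross-section yield.

111.6 kN (gross-section yield governs)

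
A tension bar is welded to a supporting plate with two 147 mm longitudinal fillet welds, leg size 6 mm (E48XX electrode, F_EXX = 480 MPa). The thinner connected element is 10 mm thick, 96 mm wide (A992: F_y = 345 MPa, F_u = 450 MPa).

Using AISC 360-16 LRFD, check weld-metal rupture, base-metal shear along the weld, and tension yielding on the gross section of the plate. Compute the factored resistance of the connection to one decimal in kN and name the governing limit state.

Weld metal: throat = 0.707×6 = 4.242 mm, L = 2×147 = 294 mm. φR_n = 0.75 × 0.6 × 480 × 4.242 × 294 = 269.4 kN.
Base metal shear (10 mm plate): yield φR_n = 1.0×0.6×345×10×294 = 608.6 kN; rupture φR_n = 0.75×0.6×450×10×294 = 595.4 kN; take 595.4 kN (rupture).
Tension yield (gross): A_g = 96×10 = 960 mm². φR_n = 0.90 × 345 × 960 = 298.1 kN.
Governing: min(269.4, 595.4, 298.1) = 269.4 kN → weld metal.

269.4 kN (weld metal governs)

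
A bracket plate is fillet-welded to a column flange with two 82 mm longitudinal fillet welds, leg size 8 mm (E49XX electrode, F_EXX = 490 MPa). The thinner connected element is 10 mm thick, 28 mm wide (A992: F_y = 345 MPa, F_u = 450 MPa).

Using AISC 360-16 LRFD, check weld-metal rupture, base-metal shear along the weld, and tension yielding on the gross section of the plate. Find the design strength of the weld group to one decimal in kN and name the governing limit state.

Weld metal: throat = 0.707×8 = 5.656 mm, L = 2×82 = 164 mm. φR_n = 0.75 × 0.6 × 490 × 5.656 × 164 = 204.5 kN.
Base metal shear (10 mm plate): yield φR_n = 1.0×0.6×345×10×164 = 339.5 kN; rupture φR_n = 0.75×0.6×450×10×164 = 332.1 kN; take 332.1 kN (rupture).
Tension yield (gross): A_g = 28×10 = 280 mm². φR_n = 0.90 × 345 × 280 = 86.9 kN.
Governing: min(204.5, 332.1, 86.9) = 86.9 kN → gross-section yield.

86.9 kN (gross-section yield governs)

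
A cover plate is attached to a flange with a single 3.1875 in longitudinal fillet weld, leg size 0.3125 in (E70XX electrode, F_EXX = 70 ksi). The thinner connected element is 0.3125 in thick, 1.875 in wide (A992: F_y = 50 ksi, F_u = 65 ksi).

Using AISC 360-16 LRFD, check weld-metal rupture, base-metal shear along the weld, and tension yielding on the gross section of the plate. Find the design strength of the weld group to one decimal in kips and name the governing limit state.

Weld metal: throat = 0.707×0.3125 = 0.22094 in, L = 3.1875 in. φR_n = 0.75 × 0.6 × 70 × 0.22094 × 3.1875 = 22.2 kips.
Base metal shear (0.3125 in plate): yield φR_n = 1.0×0.6×50×0.3125×3.1875 = 29.9 kips; rupture φR_n = 0.75×0.6×65×0.3125×3.1875 = 29.1 kips; take 29.1 kips (rupture).
Tension yield (gross): A_g = 1.875×0.3125 = 0.58594 in². φR_n = 0.90 × 50 × 0.58594 = 26.4 kips.
Governing: min(22.2, 29.1, 26.4) = 22.2 kips → weld metal.

22.2 kips (weld metal governs)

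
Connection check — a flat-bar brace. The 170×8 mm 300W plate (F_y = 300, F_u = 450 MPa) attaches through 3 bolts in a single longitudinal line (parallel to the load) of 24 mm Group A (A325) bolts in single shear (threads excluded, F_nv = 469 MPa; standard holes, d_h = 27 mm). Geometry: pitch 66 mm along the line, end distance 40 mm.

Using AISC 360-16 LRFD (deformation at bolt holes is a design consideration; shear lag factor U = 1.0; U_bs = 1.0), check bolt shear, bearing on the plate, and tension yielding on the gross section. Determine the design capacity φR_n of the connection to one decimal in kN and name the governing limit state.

Bolt shear: A_b = π(24)²/4 = 452.39 mm². φR_n = 0.75 × 469 × 452.39 × 3 × 1 = 477.4 kN.
Bearing (8 mm plate, F_u = 450 MPa): end bolts L_c = 40 − 27/2 = 26.5, R_n = min(1.2×26.5×8×450, 2.4×24×8×450) = 114.48 kN/bolt; interior L_c = 66 − 27 = 39, R_n = 168.48 kN/bolt. φR_n = 0.75 × (1×114.48 + 2×168.48) = 338.6 kN.
Tension yield (gross): A_g = 170×8 = 1360 mm². φR_n = 0.90 × 300 × 1360 = 367.2 kN.
Governing: min(477.4, 338.6, 367.2) = 338.6 kN → bearing.

338.6 kN (bearing governs)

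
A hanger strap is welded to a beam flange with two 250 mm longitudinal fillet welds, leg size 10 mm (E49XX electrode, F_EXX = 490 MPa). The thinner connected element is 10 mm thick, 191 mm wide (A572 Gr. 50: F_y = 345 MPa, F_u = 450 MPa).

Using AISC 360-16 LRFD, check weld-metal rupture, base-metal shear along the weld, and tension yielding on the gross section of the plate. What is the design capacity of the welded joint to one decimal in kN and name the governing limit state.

Weld metal: throat = 0.707×10 = 7.07 mm, L = 2×250 = 500 mm. φR_n = 0.75 × 0.6 × 490 × 7.07 × 500 = 779.5 kN.
Base metal shear (10 mm plate): yield φR_n = 1.0×0.6×345×10×500 = 1035.0 kN; rupture φR_n = 0.75×0.6×450×10×500 = 1012.5 kN; take 1012.5 kN (rupture).
Tension yield (gross): A_g = 191×10 = 1910 mm². φR_n = 0.90 × 345 × 1910 = 593.1 kN.
Governing: min(779.5, 1012.5, 593.1) = 593.1 kN → gross-section yield.

593.1 kN (gross-section yield governs)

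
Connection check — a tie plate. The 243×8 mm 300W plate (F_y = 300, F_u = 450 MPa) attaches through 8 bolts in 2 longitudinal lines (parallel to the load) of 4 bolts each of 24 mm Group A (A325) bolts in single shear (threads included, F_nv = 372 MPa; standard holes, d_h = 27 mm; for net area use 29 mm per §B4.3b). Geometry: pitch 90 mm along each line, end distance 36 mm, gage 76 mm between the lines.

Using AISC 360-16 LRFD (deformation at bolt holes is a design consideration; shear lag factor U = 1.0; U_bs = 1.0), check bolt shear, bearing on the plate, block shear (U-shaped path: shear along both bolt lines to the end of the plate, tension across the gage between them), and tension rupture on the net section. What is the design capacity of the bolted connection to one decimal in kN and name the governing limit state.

Bolt shear: A_b = π(24)²/4 = 452.39 mm². φR_n = 0.75 × 372 × 452.39 × 8 × 1 = 1009.7 kN.
Bearing (8 mm plate, F_u = 450 MPa): end bolts L_c = 36 − 27/2 = 22.5, R_n = min(1.2×22.5×8×450, 2.4×24×8×450) = 97.2 kN/bolt; interior L_c = 90 − 27 = 63, R_n = 207.36 kN/bolt. φR_n = 0.75 × (2×97.2 + 6×207.36) = 1078.9 kN.
Block shear: shear path 2×[36+3×90] = 2×306 mm, A_gv = 4896, A_nv = 2×(306 − 3.5×29)×8 = 3272 mm²; tension across gage: (76 − 1×29)×8 = 376 mm². R_n = min(0.6×450×3272, 0.6×300×4896) + 1.0×450×376 = min(883.44, 881.28) + 169.2 = 1050.5 kN. φR_n = 0.75 × 1050.5 = 787.9 kN.
Tension rupture (net): A_n = (243 − 2×29)×8 = 1480 mm² (U = 1.0, A_e = A_n). φR_n = 0.75 × 450 × 1480 = 499.5 kN.
Governing: min(1009.7, 1078.9, 787.9, 499.5) = 499.5 kN → net-section rupture.

499.5 kN (net-section rupture governs)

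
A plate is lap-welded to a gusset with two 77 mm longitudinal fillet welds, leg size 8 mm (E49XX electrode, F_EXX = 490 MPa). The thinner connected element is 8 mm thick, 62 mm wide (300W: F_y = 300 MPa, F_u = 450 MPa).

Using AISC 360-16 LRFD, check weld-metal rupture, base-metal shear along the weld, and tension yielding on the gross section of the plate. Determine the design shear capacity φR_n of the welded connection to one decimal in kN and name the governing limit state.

133.9 kN (gross-section yield governs)

Weld metal: throat = 0.707×8 = 5.656 mm, L = 2×77 = 154 mm. φR_n = 0.75 × 0.6 × 490 × 5.656 × 154 = 192.1 kN.
Base metal shear (8 mm plate): yield φR_n = 1.0×0.6×300×8×154 = 221.8 kN; rupture φR_n = 0.75×0.6×450×8×154 = 249.5 kN; take 221.8 kN (yield).
Tension yield (gross): A_g = 62×8 = 496 mm². φR_n = 0.90 × 300 × 496 = 133.9 kN.
Governing: min(192.1, 221.8, 133.9) = 133.9 kN → gross-section yield.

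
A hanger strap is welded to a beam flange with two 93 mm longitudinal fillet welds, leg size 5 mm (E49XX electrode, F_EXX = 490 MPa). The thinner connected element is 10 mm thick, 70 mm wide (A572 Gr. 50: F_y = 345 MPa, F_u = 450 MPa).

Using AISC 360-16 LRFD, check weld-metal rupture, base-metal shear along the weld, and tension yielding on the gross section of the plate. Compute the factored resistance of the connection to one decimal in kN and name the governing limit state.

145.0 kN (weld metal governs)

Weld metal: throat = 0.707×5 = 3.535 mm, L = 2×93 = 186 mm. φR_n = 0.75 × 0.6 × 490 × 3.535 × 186 = 145.0 kN.
Base metal shear (10 mm plate): yield φR_n = 1.0×0.6×345×10×186 = 385.0 kN; rupture φR_n = 0.75×0.6×450×10×186 = 376.7 kN; take 376.7 kN (rupture).
Tension yield (gross): A_g = 70×10 = 700 mm². φR_n = 0.90 × 345 × 700 = 217.4 kN.
Governing: min(145.0, 376.7, 217.4) = 145.0 kN → weld metal.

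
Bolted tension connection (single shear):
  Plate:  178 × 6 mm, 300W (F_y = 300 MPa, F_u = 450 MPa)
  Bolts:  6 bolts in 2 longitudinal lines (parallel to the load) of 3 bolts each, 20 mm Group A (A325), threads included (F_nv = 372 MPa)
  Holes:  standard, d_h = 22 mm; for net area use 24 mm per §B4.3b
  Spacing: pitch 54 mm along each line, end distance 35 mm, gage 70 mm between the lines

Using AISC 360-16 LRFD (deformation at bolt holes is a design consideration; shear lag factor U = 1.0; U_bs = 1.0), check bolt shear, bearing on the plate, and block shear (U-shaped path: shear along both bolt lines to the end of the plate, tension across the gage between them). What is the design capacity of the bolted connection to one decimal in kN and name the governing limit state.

294.8 kN (block shear governs)

Bolt shear: A_b = π(20)²/4 = 314.16 mm². φR_n = 0.75 × 372 × 314.16 × 6 × 1 = 525.9 kN.
Bearing (6 mm plate, F_u = 450 MPa): end bolts L_c = 35 − 22/2 = 24, R_n = min(1.2×24×6×450, 2.4×20×6×450) = 77.76 kN/bolt; interior L_c = 54 − 22 = 32, R_n = 103.68 kN/bolt. φR_n = 0.75 × (2×77.76 + 4×103.68) = 427.7 kN.
Block shear: shear path 2×[35+2×54] = 2×143 mm, A_gv = 1716, A_nv = 2×(143 − 2.5×24)×6 = 996 mm²; tension across gage: (70 − 1×24)×6 = 276 mm². R_n = min(0.6×450×996, 0.6×300×1716) + 1.0×450×276 = min(268.92, 308.88) + 124.2 = 393.12 kN. φR_n = 0.75 × 393.12 = 294.8 kN.
Governing: min(525.9, 427.7, 294.8) = 294.8 kN → block shear.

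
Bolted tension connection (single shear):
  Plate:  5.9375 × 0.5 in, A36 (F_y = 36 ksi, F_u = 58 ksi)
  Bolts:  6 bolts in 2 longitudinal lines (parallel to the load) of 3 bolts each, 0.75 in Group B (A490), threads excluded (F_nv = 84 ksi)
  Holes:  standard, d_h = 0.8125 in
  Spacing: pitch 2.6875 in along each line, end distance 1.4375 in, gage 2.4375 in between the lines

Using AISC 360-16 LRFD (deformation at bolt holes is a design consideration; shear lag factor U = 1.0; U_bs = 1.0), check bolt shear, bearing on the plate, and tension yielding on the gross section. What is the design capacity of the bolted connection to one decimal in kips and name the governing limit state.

96.2 kips (gross-section yield governs)

Bolt shear: A_b = π(0.75)²/4 = 0.44179 in². φR_n = 0.75 × 84 × 0.44179 × 6 × 1 = 167.0 kips.
Bearing (0.5 in plate, F_u = 58 ksi): end bolts L_c = 1.4375 − 0.8125/2 = 1.03125, R_n = min(1.2×1.03125×0.5×58, 2.4×0.75×0.5×58) = 35.888 kips/bolt; interior L_c = 2.6875 − 0.8125 = 1.875, R_n = 52.2 kips/bolt. φR_n = 0.75 × (2×35.888 + 4×52.2) = 210.4 kips.
Tension yield (gross): A_g = 5.9375×0.5 = 2.9688 in². φR_n = 0.90 × 36 × 2.9688 = 96.2 kips.
Governing: min(167.0, 210.4, 96.2) = 96.2 kips → gross-section yield.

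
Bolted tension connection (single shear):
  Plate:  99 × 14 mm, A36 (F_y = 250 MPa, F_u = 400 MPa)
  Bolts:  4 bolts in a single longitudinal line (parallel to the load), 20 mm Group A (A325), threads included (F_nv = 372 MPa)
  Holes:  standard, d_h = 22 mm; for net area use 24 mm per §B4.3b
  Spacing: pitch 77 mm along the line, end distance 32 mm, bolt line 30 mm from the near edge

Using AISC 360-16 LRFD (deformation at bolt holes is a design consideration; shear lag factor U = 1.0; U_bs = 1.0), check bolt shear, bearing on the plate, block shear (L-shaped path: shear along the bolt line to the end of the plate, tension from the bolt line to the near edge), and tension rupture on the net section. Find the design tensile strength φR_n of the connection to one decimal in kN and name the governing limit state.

315.0 kN (net-section rupture governs)

Bolt shear: A_b = π(20)²/4 = 314.16 mm². φR_n = 0.75 × 372 × 314.16 × 4 × 1 = 350.6 kN.
Bearing (14 mm plate, F_u = 400 MPa): end bolts L_c = 32 − 22/2 = 21, R_n = min(1.2×21×14×400, 2.4×20×14×400) = 141.12 kN/bolt; interior L_c = 77 − 22 = 55, R_n = 268.8 kN/bolt. φR_n = 0.75 × (1×141.12 + 3×268.8) = 710.6 kN.
Block shear: shear path 1×[32+3×77] = 1×263 mm, A_gv = 3682, A_nv = 1×(263 − 3.5×24)×14 = 2506 mm²; tension to near edge: (30 − 0.5×24)×14 = 252 mm². R_n = min(0.6×400×2506, 0.6×250×3682) + 1.0×400×252 = min(601.44, 552.3) + 100.8 = 653.1 kN. φR_n = 0.75 × 653.1 = 489.8 kN.
Tension rupture (net): A_n = (99 − 1×24)×14 = 1050 mm² (U = 1.0, A_e = A_n). φR_n = 0.75 × 400 × 1050 = 315.0 kN.
Governing: min(350.6, 710.6, 489.8, 315.0) = 315.0 kN → net-section rupture.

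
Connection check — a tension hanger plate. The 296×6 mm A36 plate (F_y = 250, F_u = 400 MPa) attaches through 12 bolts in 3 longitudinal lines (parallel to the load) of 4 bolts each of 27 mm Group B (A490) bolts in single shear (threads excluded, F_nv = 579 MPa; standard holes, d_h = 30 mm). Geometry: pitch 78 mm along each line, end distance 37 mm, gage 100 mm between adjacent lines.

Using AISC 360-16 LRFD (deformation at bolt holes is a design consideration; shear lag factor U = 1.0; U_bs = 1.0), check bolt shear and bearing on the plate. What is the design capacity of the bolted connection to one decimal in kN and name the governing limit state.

1075.7 kN (bearing governs)

Bolt shear: A_b = π(27)²/4 = 572.56 mm². φR_n = 0.75 × 579 × 572.56 × 12 × 1 = 2983.6 kN.
Bearing (6 mm plate, F_u = 400 MPa): end bolts L_c = 37 − 30/2 = 22, R_n = min(1.2×22×6×400, 2.4×27×6×400) = 63.36 kN/bolt; interior L_c = 78 − 30 = 48, R_n = 138.24 kN/bolt. φR_n = 0.75 × (3×63.36 + 9×138.24) = 1075.7 kN.
Governing: min(2983.6, 1075.7) = 1075.7 kN → bearing.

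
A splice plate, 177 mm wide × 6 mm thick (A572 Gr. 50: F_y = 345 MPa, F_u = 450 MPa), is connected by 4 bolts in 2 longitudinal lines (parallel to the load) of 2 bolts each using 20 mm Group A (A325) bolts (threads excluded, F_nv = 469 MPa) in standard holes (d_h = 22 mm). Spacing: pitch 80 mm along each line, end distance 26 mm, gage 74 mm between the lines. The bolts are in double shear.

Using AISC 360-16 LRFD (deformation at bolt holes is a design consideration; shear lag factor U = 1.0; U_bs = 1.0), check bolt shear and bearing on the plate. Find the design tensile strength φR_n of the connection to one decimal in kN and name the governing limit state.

Bolt shear: A_b = π(20)²/4 = 314.16 mm². φR_n = 0.75 × 469 × 314.16 × 4 × 2 = 884.0 kN.
Bearing (6 mm plate, F_u = 450 MPa): end bolts L_c = 26 − 22/2 = 15, R_n = min(1.2×15×6×450, 2.4×20×6×450) = 48.6 kN/bolt; interior L_c = 80 − 22 = 58, R_n = 129.6 kN/bolt. φR_n = 0.75 × (2×48.6 + 2×129.6) = 267.3 kN.
Governing: min(884.0, 267.3) = 267.3 kN → bearing.

267.3 kN (bearing governs)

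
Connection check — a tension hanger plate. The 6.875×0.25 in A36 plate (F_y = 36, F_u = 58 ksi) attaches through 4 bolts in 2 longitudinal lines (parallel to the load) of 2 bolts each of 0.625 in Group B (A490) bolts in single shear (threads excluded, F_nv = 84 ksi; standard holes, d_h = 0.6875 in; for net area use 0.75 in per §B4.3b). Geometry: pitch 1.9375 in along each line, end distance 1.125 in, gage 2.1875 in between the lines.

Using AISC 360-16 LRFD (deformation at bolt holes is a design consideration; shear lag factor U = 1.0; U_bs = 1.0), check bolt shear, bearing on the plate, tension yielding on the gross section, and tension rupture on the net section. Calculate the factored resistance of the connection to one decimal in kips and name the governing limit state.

53.0 kips (bearing governs)

Bolt shear: A_b = π(0.625)²/4 = 0.3068 in². φR_n = 0.75 × 84 × 0.3068 × 4 × 1 = 77.3 kips.
Bearing (0.25 in plate, F_u = 58 ksi): end bolts L_c = 1.125 − 0.6875/2 = 0.78125, R_n = min(1.2×0.78125×0.25×58, 2.4×0.625×0.25×58) = 13.594 kips/bolt; interior L_c = 1.9375 − 0.6875 = 1.25, R_n = 21.75 kips/bolt. φR_n = 0.75 × (2×13.594 + 2×21.75) = 53.0 kips.
Tension yield (gross): A_g = 6.875×0.25 = 1.7188 in². φR_n = 0.90 × 36 × 1.7188 = 55.7 kips.
Tension rupture (net): A_n = (6.875 − 2×0.75)×0.25 = 1.3438 in² (U = 1.0, A_e = A_n). φR_n = 0.75 × 58 × 1.3438 = 58.5 kips.
Governing: min(77.3, 53.0, 55.7, 58.5) = 53.0 kips → bearing.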